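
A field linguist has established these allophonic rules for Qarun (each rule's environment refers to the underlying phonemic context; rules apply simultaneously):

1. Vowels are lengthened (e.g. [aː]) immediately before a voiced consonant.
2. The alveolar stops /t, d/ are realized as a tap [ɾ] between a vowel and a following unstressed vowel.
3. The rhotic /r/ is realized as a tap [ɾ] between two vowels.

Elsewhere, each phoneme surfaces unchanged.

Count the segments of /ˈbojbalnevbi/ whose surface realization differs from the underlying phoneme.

Segments that undergo a rule: /o/ → [oː] (rule 1); /a/ → [aː] (rule 1); /e/ → [eː] (rule 1).
All other segments surface unchanged.

3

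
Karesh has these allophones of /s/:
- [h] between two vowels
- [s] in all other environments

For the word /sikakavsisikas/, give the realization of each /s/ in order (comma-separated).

Occurrence 1 (position 1): no conditioning environment matches → elsewhere allophone [s].
Occurrence 2 (position 8): no conditioning environment matches → elsewhere allophone [s].
Occurrence 3 (position 10): between two vowels → [h].
Occurrence 4 (position 14): no conditioning environment matches → elsewhere allophone [s].

[s], [s], [h], [s]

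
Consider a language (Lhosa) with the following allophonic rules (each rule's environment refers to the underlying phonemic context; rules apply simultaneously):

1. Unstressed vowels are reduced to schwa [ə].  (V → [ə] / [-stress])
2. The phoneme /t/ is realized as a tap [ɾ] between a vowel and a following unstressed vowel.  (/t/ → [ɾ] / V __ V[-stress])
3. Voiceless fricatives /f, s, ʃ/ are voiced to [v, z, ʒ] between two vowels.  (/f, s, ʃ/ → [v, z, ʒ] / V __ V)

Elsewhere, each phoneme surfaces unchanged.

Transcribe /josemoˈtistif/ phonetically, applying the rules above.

/j/ stays [j].
/o/ meets the environment for rule 1 (in an unstressed syllable) → [ə].
/s/ — between /o/ and /e/, between two vowels — surfaces as [z] (rule 3).
Rule 1 applies to /e/ (between /s/ and /m/: in an unstressed syllable) → [ə].
/m/ stays [m].
/o/ — between /m/ and /t/, in an unstressed syllable — surfaces as [ə] (rule 1).
/t/ (between /o/ and /i/): rule 2 targets it, but not between a vowel and a following unstressed vowel → unchanged [t].
/i/ — between /t/ and /s/; rule 1 does not apply here → [i].
/s/ — between /i/ and /t/; rule 3 does not apply here → [s].
/t/ (between /s/ and /i/) fails the environment for rule 2, so it stays [t].
Rule 1 applies to /i/ (between /t/ and /f/: in an unstressed syllable) → [ə].
/f/ (word-final): rule 3 targets it, but not between two vowels → unchanged [f].

[jəzəməˈtistəf]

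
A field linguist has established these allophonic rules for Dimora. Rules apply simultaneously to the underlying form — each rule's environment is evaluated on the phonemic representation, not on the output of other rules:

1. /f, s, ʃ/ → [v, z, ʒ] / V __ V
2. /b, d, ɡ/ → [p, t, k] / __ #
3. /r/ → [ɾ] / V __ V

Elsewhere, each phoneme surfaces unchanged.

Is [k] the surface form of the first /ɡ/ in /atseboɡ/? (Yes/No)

Yes

Rule 2 applies to /ɡ/ (word-final: word-finally) → [k].
The actual realization is [k], which matches [k].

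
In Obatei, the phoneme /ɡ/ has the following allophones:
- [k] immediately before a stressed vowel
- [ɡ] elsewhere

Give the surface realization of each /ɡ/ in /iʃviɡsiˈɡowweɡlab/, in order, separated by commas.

Occurrence 1 (position 5): no conditioning environment matches → elsewhere allophone [ɡ].
Occurrence 2 (position 8): immediately before a stressed vowel → [k].
Occurrence 3 (position 13): no conditioning environment matches → elsewhere allophone [ɡ].

[ɡ], [k], [ɡ]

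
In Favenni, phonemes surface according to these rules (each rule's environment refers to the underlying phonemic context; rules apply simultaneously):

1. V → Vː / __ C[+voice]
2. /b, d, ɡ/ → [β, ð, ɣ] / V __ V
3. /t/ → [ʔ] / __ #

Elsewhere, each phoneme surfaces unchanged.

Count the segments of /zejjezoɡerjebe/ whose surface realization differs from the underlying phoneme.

Segments that undergo a rule: /e/ → [eː] (rule 1); /e/ → [eː] (rule 1); /o/ → [oː] (rule 1); /ɡ/ → [ɣ] (rule 2); /e/ → [eː] (rule 1); /e/ → [eː] (rule 1); /b/ → [β] (rule 2).
All other segments surface unchanged.

7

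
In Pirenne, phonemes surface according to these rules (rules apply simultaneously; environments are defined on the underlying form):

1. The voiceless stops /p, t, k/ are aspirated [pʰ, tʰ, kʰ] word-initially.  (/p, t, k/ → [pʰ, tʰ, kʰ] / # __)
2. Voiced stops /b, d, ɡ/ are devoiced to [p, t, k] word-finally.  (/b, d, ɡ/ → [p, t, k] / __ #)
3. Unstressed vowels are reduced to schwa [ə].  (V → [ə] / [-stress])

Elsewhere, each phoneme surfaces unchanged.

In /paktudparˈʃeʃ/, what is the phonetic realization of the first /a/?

/a/ — between /p/ and /k/, in an unstressed syllable — surfaces as [ə] (rule 3).

[ə]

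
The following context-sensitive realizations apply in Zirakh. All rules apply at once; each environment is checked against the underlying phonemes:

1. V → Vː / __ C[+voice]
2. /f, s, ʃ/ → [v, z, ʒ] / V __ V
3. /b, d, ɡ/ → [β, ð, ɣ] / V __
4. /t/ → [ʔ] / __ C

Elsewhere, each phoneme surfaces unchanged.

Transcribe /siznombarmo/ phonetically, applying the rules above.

/s/ (word-initial) is in the target of rule 2 but the environment (between two vowels) is not met → [s].
/i/ (between /s/ and /z/): before a voiced consonant, so rule 1 applies → [iː].
/z/ (between /i/ and /n/) is unaffected → [z].
/n/ (between /z/ and /o/) is unaffected → [n].
/o/ meets the environment for rule 1 (before a voiced consonant) → [oː].
/m/ — not in any rule's target class → [m].
/b/ (between /m/ and /a/): rule 3 targets it, but not immediately after a vowel → unchanged [b].
/a/ (between /b/ and /r/) occurs before a voiced consonant → [aː] by rule 1.
/r/ (between /a/ and /m/): no rule targets it → [r].
/m/ (between /r/ and /o/): no rule targets it → [m].
/o/ (word-final) is in the target of rule 1 but the environment (before a voiced consonant) is not met → [o].

[siːznoːmbaːrmo]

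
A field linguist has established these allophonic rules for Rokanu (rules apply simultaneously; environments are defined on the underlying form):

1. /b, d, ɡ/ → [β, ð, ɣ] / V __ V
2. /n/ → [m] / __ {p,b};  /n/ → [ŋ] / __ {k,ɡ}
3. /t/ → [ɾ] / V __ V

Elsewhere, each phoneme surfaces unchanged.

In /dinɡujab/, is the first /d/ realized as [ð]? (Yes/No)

/d/ (word-initial) fails the environment for rule 1, so it stays [d].
The actual realization is [d], not [ð].

No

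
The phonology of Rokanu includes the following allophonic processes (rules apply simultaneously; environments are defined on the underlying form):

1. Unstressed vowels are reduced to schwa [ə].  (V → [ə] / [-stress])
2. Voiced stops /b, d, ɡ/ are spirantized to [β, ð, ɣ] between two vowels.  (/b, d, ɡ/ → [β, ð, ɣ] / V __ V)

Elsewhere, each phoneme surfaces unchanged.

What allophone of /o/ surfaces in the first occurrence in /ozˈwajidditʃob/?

[ə]

/o/ meets the environment for rule 1 (in an unstressed syllable) → [ə].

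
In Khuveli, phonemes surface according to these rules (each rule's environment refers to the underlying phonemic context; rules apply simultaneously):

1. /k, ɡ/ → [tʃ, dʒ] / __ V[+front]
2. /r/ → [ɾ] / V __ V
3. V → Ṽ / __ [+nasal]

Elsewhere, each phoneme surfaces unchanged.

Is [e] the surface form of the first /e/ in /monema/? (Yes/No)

No

/e/ — between /n/ and /m/, before a nasal consonant — surfaces as [ẽ] (rule 3).
The actual realization is [ẽ], not [e].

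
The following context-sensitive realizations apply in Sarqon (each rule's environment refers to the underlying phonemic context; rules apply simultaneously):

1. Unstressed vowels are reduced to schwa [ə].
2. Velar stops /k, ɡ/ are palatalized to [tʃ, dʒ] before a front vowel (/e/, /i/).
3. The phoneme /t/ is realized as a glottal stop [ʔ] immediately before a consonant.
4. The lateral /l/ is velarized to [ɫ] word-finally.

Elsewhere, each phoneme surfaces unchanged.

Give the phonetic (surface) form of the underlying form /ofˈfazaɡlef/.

/o/ — word-initial, in an unstressed syllable — surfaces as [ə] (rule 1).
/f/ (between /o/ and /f/): no rule targets it → [f].
/f/ (between /f/ and /a/): no rule targets it → [f].
/a/ (between /f/ and /z/) fails the environment for rule 1, so it stays [a].
/z/ — not in any rule's target class → [z].
Rule 1 applies to /a/ (between /z/ and /ɡ/: in an unstressed syllable) → [ə].
/ɡ/ (between /a/ and /l/) fails the environment for rule 2, so it stays [ɡ].
/l/ (between /ɡ/ and /e/): rule 4 targets it, but not word-finally → unchanged [l].
Rule 1 applies to /e/ (between /l/ and /f/: in an unstressed syllable) → [ə].
/f/ (word-final) is unaffected → [f].

[əfˈfazəɡləf]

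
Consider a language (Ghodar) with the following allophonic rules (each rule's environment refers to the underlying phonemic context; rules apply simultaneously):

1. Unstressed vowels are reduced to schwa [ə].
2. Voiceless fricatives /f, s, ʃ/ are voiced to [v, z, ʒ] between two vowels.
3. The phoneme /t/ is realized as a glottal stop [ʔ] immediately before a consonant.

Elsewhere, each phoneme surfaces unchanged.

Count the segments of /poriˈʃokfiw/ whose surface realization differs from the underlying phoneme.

Segments that undergo a rule: /o/ → [ə] (rule 1); /i/ → [ə] (rule 1); /ʃ/ → [ʒ] (rule 2); /i/ → [ə] (rule 1).
All other segments surface unchanged.

4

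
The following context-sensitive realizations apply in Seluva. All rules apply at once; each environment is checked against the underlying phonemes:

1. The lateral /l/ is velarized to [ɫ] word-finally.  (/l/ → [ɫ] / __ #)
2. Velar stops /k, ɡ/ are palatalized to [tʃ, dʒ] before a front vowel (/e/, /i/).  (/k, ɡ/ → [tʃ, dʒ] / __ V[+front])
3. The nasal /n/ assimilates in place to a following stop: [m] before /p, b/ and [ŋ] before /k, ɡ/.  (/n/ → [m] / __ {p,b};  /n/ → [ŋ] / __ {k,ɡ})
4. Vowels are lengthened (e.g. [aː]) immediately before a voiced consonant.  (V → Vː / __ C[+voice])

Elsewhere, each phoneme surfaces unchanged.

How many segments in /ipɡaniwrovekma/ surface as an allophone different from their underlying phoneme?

3

Segments that undergo a rule: /a/ → [aː] (rule 4); /i/ → [iː] (rule 4); /o/ → [oː] (rule 4).
All other segments surface unchanged.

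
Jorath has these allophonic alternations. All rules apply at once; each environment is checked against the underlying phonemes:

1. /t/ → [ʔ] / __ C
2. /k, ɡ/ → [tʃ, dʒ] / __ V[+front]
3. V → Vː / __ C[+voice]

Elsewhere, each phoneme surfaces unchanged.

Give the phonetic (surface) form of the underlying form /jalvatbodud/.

/j/ — not in any rule's target class → [j].
Rule 3 applies to /a/ (between /j/ and /l/: before a voiced consonant) → [aː].
/l/ (between /a/ and /v/): no rule targets it → [l].
/v/ (between /l/ and /a/) is unaffected → [v].
/a/ — between /v/ and /t/; rule 3 does not apply here → [a].
/t/ meets the environment for rule 1 (immediately before a consonant) → [ʔ].
/b/ — not in any rule's target class → [b].
/o/ — between /b/ and /d/, before a voiced consonant — surfaces as [oː] (rule 3).
/d/ stays [d].
Rule 3 applies to /u/ (between /d/ and /d/: before a voiced consonant) → [uː].
/d/ — not in any rule's target class → [d].

[jaːlvaʔboːduːd]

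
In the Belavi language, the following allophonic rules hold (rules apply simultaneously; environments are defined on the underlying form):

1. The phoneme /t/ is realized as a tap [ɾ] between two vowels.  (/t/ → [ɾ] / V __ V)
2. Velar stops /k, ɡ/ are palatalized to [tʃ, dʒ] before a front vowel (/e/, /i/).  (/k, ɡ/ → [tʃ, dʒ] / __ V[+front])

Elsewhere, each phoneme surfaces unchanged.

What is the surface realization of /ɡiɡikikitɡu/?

/ɡ/ (word-initial): before a front vowel, so rule 2 applies → [dʒ].
/ɡ/ (between /i/ and /i/) occurs before a front vowel → [dʒ] by rule 2.
Rule 2 applies to /k/ (between /i/ and /i/: before a front vowel) → [tʃ].
/k/ (between /i/ and /i/) occurs before a front vowel → [tʃ] by rule 2.
/t/ (between /i/ and /ɡ/) is in the target of rule 1 but the environment (between two vowels) is not met → [t].
/ɡ/ (between /t/ and /u/) fails the environment for rule 2, so it stays [ɡ].

[dʒidʒitʃitʃitɡu]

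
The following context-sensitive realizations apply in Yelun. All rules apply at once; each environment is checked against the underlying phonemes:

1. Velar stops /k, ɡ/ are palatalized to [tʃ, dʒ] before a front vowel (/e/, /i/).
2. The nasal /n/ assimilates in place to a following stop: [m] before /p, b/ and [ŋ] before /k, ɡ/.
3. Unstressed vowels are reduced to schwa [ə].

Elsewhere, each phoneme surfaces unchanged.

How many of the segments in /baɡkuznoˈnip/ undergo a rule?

Segments that undergo a rule: /a/ → [ə] (rule 3); /u/ → [ə] (rule 3); /o/ → [ə] (rule 3).
All other segments surface unchanged.

3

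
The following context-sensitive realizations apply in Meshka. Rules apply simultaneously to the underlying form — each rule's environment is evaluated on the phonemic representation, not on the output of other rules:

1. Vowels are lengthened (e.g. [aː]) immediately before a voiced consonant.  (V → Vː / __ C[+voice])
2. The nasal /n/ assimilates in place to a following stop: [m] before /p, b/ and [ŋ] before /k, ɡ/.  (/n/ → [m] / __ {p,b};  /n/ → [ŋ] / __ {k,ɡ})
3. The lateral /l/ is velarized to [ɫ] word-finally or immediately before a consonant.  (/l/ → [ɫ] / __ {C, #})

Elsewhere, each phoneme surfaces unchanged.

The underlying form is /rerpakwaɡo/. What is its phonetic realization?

[reːrpakwaːɡo]

/r/ stays [r].
/e/ — between /r/ and /r/, before a voiced consonant — surfaces as [eː] (rule 1).
/r/ (between /e/ and /p/): no rule targets it → [r].
/p/ (between /r/ and /a/): no rule targets it → [p].
/a/ — between /p/ and /k/; rule 1 does not apply here → [a].
/k/ — not in any rule's target class → [k].
/w/ — not in any rule's target class → [w].
/a/ — between /w/ and /ɡ/, before a voiced consonant — surfaces as [aː] (rule 1).
/ɡ/ — not in any rule's target class → [ɡ].
/o/ (word-final) fails the environment for rule 1, so it stays [o].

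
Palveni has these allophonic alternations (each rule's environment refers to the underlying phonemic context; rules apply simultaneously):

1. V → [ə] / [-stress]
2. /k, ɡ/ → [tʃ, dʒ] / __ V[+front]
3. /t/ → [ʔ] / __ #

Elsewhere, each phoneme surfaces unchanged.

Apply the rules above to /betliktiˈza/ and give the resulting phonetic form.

[bətləktəˈza]

/e/ (between /b/ and /t/) occurs in an unstressed syllable → [ə] by rule 1.
/t/ — between /e/ and /l/; rule 3 does not apply here → [t].
/i/ meets the environment for rule 1 (in an unstressed syllable) → [ə].
/k/ (between /i/ and /t/) is in the target of rule 2 but the environment (before a front vowel) is not met → [k].
/t/ (between /k/ and /i/) is in the target of rule 3 but the environment (word-finally) is not met → [t].
/i/ (between /t/ and /z/): in an unstressed syllable, so rule 1 applies → [ə].
/a/ (word-final) fails the environment for rule 1, so it stays [a].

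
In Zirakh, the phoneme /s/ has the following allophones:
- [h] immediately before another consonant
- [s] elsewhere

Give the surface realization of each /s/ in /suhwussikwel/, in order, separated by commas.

[s], [h], [s]

Occurrence 1 (position 1): no conditioning environment matches → elsewhere allophone [s].
Occurrence 2 (position 6): immediately before another consonant → [h].
Occurrence 3 (position 7): no conditioning environment matches → elsewhere allophone [s].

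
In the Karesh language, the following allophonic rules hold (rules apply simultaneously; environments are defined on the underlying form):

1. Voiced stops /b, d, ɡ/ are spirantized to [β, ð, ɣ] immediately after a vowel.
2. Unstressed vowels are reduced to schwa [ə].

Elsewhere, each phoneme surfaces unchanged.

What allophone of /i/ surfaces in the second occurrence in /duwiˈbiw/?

[i]

/i/ — between /b/ and /w/; rule 2 does not apply here → [i].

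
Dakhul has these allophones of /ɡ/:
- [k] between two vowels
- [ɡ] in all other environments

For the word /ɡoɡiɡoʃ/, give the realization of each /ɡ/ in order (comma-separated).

Occurrence 1 (position 1): no conditioning environment matches → elsewhere allophone [ɡ].
Occurrence 2 (position 3): between two vowels → [k].
Occurrence 3 (position 5): between two vowels → [k].

[ɡ], [k], [k]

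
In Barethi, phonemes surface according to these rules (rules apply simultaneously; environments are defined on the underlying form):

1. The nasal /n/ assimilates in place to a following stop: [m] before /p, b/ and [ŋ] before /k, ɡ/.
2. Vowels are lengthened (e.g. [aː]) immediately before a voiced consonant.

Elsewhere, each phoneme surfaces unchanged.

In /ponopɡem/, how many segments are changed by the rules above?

2

Segments that undergo a rule: /o/ → [oː] (rule 2); /e/ → [eː] (rule 2).
All other segments surface unchanged.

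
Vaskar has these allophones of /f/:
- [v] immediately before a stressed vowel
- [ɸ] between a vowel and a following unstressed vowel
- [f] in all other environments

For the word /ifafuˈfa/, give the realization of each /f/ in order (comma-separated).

Occurrence 1 (position 2): between a vowel and a following unstressed vowel → [ɸ].
Occurrence 2 (position 4): between a vowel and a following unstressed vowel → [ɸ].
Occurrence 3 (position 6): immediately before a stressed vowel → [v].

[ɸ], [ɸ], [v]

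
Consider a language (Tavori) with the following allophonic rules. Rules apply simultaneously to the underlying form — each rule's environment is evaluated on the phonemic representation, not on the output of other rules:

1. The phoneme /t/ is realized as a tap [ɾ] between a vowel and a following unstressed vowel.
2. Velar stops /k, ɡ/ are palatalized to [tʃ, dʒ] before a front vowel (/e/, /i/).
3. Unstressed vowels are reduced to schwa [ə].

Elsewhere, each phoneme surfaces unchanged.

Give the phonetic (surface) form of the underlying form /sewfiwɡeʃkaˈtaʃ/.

/s/ (word-initial) is unaffected → [s].
/e/ (between /s/ and /w/): in an unstressed syllable, so rule 3 applies → [ə].
/w/ stays [w].
/f/ — not in any rule's target class → [f].
Rule 3 applies to /i/ (between /f/ and /w/: in an unstressed syllable) → [ə].
/w/ (between /i/ and /ɡ/) is unaffected → [w].
/ɡ/ (between /w/ and /e/): before a front vowel, so rule 2 applies → [dʒ].
/e/ (between /ɡ/ and /ʃ/): in an unstressed syllable, so rule 3 applies → [ə].
/ʃ/ — not in any rule's target class → [ʃ].
/k/ (between /ʃ/ and /a/) fails the environment for rule 2, so it stays [k].
Rule 3 applies to /a/ (between /k/ and /t/: in an unstressed syllable) → [ə].
/t/ (between /a/ and /a/) is in the target of rule 1 but the environment (between a vowel and a following unstressed vowel) is not met → [t].
/a/ (between /t/ and /ʃ/) is in the target of rule 3 but the environment (in an unstressed syllable) is not met → [a].
/ʃ/ — not in any rule's target class → [ʃ].

[səwfəwdʒəʃkəˈtaʃ]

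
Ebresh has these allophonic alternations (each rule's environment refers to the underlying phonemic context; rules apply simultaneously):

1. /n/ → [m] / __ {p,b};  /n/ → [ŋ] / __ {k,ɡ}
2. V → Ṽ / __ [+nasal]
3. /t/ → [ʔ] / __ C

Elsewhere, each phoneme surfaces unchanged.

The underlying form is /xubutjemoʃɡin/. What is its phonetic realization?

[xubuʔjẽmoʃɡĩn]

/x/ (word-initial) is unaffected → [x].
/u/ — between /x/ and /b/; rule 2 does not apply here → [u].
/b/ (between /u/ and /u/) is unaffected → [b].
/u/ — between /b/ and /t/; rule 2 does not apply here → [u].
/t/ (between /u/ and /j/): immediately before a consonant, so rule 3 applies → [ʔ].
/j/ (between /t/ and /e/) is unaffected → [j].
/e/ (between /j/ and /m/) occurs before a nasal consonant → [ẽ] by rule 2.
/m/ (between /e/ and /o/) is unaffected → [m].
/o/ (between /m/ and /ʃ/) fails the environment for rule 2, so it stays [o].
/ʃ/ stays [ʃ].
/ɡ/ — not in any rule's target class → [ɡ].
Rule 2 applies to /i/ (between /ɡ/ and /n/: before a nasal consonant) → [ĩ].
/n/ — word-final; rule 1 does not apply here → [n].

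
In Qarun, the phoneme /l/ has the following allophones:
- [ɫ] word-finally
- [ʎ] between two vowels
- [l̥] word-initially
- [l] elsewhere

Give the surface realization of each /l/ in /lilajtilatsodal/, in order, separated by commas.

[l̥], [ʎ], [ʎ], [ɫ]

Occurrence 1 (position 1): word-initially → [l̥].
Occurrence 2 (position 3): between two vowels → [ʎ].
Occurrence 3 (position 8): between two vowels → [ʎ].
Occurrence 4 (position 15): word-finally → [ɫ].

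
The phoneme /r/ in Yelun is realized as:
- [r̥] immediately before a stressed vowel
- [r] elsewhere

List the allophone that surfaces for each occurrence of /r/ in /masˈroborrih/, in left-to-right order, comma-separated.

[r̥], [r], [r]

Occurrence 1 (position 4): immediately before a stressed vowel → [r̥].
Occurrence 2 (position 8): no conditioning environment matches → elsewhere allophone [r].
Occurrence 3 (position 9): no conditioning environment matches → elsewhere allophone [r].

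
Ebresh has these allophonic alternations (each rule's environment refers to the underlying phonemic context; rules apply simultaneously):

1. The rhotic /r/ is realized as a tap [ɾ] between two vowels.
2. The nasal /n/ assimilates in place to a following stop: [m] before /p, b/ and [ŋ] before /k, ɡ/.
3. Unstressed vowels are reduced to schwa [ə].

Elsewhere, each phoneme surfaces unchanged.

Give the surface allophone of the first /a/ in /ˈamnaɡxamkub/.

/a/ (word-initial) is in the target of rule 3 but the environment (in an unstressed syllable) is not met → [a].

[a]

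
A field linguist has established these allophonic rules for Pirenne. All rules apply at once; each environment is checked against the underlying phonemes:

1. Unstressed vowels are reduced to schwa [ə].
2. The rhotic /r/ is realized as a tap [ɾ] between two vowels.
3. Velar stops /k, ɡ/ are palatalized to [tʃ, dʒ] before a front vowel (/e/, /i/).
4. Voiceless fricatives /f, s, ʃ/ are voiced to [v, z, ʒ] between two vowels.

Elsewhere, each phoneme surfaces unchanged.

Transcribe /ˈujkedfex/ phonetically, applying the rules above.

[ˈujtʃədfəx]

/u/ (word-initial) is in the target of rule 1 but the environment (in an unstressed syllable) is not met → [u].
/j/ — not in any rule's target class → [j].
Rule 3 applies to /k/ (between /j/ and /e/: before a front vowel) → [tʃ].
/e/ meets the environment for rule 1 (in an unstressed syllable) → [ə].
/d/ (between /e/ and /f/): no rule targets it → [d].
/f/ (between /d/ and /e/) is in the target of rule 4 but the environment (between two vowels) is not met → [f].
Rule 1 applies to /e/ (between /f/ and /x/: in an unstressed syllable) → [ə].
/x/ (word-final) is unaffected → [x].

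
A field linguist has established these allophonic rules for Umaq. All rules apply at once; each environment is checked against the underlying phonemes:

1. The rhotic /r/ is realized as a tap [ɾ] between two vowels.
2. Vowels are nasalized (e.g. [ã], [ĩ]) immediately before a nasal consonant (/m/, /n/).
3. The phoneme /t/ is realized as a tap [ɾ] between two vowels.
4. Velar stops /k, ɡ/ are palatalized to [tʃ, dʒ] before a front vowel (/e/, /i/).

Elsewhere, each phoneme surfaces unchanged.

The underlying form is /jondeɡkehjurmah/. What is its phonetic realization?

/j/ (word-initial): no rule targets it → [j].
/o/ (between /j/ and /n/): before a nasal consonant, so rule 2 applies → [õ].
/n/ stays [n].
/d/ (between /n/ and /e/) is unaffected → [d].
/e/ (between /d/ and /ɡ/) fails the environment for rule 2, so it stays [e].
/ɡ/ — between /e/ and /k/; rule 4 does not apply here → [ɡ].
/k/ — between /ɡ/ and /e/, before a front vowel — surfaces as [tʃ] (rule 4).
/e/ (between /k/ and /h/) is in the target of rule 2 but the environment (before a nasal consonant) is not met → [e].
/h/ (between /e/ and /j/): no rule targets it → [h].
/j/ (between /h/ and /u/) is unaffected → [j].
/u/ (between /j/ and /r/): rule 2 targets it, but not before a nasal consonant → unchanged [u].
/r/ (between /u/ and /m/) fails the environment for rule 1, so it stays [r].
/m/ — not in any rule's target class → [m].
/a/ (between /m/ and /h/): rule 2 targets it, but not before a nasal consonant → unchanged [a].
/h/ — not in any rule's target class → [h].

[jõndeɡtʃehjurmah]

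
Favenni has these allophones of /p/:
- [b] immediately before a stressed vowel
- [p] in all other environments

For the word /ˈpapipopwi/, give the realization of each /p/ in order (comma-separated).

[b], [p], [p], [p]

Occurrence 1 (position 1): immediately before a stressed vowel → [b].
Occurrence 2 (position 3): no conditioning environment matches → elsewhere allophone [p].
Occurrence 3 (position 5): no conditioning environment matches → elsewhere allophone [p].
Occurrence 4 (position 7): no conditioning environment matches → elsewhere allophone [p].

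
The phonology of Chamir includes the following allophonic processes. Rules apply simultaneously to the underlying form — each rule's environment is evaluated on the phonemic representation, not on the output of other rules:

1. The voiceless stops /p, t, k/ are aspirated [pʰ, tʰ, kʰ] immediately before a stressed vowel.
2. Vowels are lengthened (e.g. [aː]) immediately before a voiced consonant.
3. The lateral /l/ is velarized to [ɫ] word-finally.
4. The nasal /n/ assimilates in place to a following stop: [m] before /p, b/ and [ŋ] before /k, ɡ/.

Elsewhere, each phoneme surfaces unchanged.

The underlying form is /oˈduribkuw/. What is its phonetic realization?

[oːˈduːriːbkuːw]

/o/ (word-initial) occurs before a voiced consonant → [oː] by rule 2.
/d/ stays [d].
Rule 2 applies to /u/ (between /d/ and /r/: before a voiced consonant) → [uː].
/r/ (between /u/ and /i/) is unaffected → [r].
/i/ — between /r/ and /b/, before a voiced consonant — surfaces as [iː] (rule 2).
/b/ (between /i/ and /k/) is unaffected → [b].
/k/ (between /b/ and /u/) is in the target of rule 1 but the environment (immediately before a stressed vowel) is not met → [k].
/u/ — between /k/ and /w/, before a voiced consonant — surfaces as [uː] (rule 2).
/w/ (word-final) is unaffected → [w].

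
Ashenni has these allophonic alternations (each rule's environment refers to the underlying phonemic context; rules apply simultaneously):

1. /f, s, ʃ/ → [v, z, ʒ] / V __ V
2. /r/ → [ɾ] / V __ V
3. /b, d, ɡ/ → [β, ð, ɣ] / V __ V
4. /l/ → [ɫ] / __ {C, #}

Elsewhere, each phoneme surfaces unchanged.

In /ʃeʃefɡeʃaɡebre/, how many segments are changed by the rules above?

Segments that undergo a rule: /ʃ/ → [ʒ] (rule 1); /ʃ/ → [ʒ] (rule 1); /ɡ/ → [ɣ] (rule 3).
All other segments surface unchanged.

3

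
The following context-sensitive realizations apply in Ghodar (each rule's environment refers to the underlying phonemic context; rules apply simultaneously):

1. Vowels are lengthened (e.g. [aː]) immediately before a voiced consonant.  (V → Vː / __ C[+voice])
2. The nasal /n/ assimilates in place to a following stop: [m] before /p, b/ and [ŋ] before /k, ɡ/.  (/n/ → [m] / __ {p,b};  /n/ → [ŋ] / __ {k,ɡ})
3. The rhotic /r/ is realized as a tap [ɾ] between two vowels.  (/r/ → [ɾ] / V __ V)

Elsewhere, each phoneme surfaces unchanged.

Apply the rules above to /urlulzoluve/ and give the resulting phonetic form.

[uːrluːlzoːluːve]

/u/ (word-initial) occurs before a voiced consonant → [uː] by rule 1.
/r/ (between /u/ and /l/) is in the target of rule 3 but the environment (between two vowels) is not met → [r].
/u/ meets the environment for rule 1 (before a voiced consonant) → [uː].
/o/ — between /z/ and /l/, before a voiced consonant — surfaces as [oː] (rule 1).
/u/ meets the environment for rule 1 (before a voiced consonant) → [uː].
/e/ — word-final; rule 1 does not apply here → [e].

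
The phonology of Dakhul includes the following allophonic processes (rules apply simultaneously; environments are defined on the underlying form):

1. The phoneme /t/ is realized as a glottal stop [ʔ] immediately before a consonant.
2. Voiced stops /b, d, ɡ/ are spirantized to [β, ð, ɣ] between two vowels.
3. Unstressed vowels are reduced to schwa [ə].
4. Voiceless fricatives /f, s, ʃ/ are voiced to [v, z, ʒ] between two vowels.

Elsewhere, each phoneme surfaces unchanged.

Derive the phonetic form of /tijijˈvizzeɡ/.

/t/ — word-initial; rule 1 does not apply here → [t].
/i/ (between /t/ and /j/): in an unstressed syllable, so rule 3 applies → [ə].
/i/ — between /j/ and /j/, in an unstressed syllable — surfaces as [ə] (rule 3).
/i/ (between /v/ and /z/) fails the environment for rule 3, so it stays [i].
/e/ — between /z/ and /ɡ/, in an unstressed syllable — surfaces as [ə] (rule 3).
/ɡ/ — word-final; rule 2 does not apply here → [ɡ].

[təjəjˈvizzəɡ]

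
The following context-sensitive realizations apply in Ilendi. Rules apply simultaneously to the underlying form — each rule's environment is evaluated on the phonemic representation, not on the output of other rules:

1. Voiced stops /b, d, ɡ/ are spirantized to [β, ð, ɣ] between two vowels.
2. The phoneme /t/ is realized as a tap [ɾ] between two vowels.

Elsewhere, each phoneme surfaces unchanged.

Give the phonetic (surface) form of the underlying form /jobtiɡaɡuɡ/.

[jobtiɣaɣuɡ]

/j/ (word-initial): no rule targets it → [j].
/o/ stays [o].
/b/ (between /o/ and /t/): rule 1 targets it, but not between two vowels → unchanged [b].
/t/ (between /b/ and /i/) fails the environment for rule 2, so it stays [t].
/i/ (between /t/ and /ɡ/): no rule targets it → [i].
/ɡ/ (between /i/ and /a/) occurs between two vowels → [ɣ] by rule 1.
/a/ (between /ɡ/ and /ɡ/): no rule targets it → [a].
Rule 1 applies to /ɡ/ (between /a/ and /u/: between two vowels) → [ɣ].
/u/ — not in any rule's target class → [u].
/ɡ/ (word-final) is in the target of rule 1 but the environment (between two vowels) is not met → [ɡ].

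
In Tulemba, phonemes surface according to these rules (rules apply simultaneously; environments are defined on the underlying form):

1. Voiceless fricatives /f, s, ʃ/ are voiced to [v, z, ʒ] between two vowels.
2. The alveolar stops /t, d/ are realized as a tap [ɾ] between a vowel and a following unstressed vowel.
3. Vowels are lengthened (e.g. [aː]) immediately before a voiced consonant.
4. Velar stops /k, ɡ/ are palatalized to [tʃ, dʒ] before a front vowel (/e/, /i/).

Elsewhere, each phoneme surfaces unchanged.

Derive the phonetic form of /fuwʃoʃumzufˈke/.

/f/ (word-initial) fails the environment for rule 1, so it stays [f].
Rule 3 applies to /u/ (between /f/ and /w/: before a voiced consonant) → [uː].
/w/ stays [w].
/ʃ/ (between /w/ and /o/): rule 1 targets it, but not between two vowels → unchanged [ʃ].
/o/ (between /ʃ/ and /ʃ/) is in the target of rule 3 but the environment (before a voiced consonant) is not met → [o].
/ʃ/ meets the environment for rule 1 (between two vowels) → [ʒ].
/u/ meets the environment for rule 3 (before a voiced consonant) → [uː].
/m/ (between /u/ and /z/): no rule targets it → [m].
/z/ — not in any rule's target class → [z].
/u/ (between /z/ and /f/): rule 3 targets it, but not before a voiced consonant → unchanged [u].
/f/ (between /u/ and /k/): rule 1 targets it, but not between two vowels → unchanged [f].
/k/ (between /f/ and /e/): before a front vowel, so rule 4 applies → [tʃ].
/e/ — word-final; rule 3 does not apply here → [e].

[fuːwʃoʒuːmzufˈtʃe]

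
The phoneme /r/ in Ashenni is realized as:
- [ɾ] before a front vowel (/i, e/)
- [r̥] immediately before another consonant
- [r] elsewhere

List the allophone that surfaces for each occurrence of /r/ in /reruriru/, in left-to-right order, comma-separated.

[ɾ], [r], [ɾ], [r]

Occurrence 1 (position 1): before a front vowel (/i, e/) → [ɾ].
Occurrence 2 (position 3): no conditioning environment matches → elsewhere allophone [r].
Occurrence 3 (position 5): before a front vowel (/i, e/) → [ɾ].
Occurrence 4 (position 7): no conditioning environment matches → elsewhere allophone [r].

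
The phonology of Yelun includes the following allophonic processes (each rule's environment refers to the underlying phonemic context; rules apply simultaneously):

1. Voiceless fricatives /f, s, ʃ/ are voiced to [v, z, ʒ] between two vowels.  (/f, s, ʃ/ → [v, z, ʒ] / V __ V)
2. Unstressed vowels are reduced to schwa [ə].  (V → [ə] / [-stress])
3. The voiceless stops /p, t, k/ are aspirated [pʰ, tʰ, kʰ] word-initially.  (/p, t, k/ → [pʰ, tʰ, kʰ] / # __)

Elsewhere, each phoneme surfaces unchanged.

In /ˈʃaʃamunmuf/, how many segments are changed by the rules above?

4

Segments that undergo a rule: /ʃ/ → [ʒ] (rule 1); /a/ → [ə] (rule 2); /u/ → [ə] (rule 2); /u/ → [ə] (rule 2).
All other segments surface unchanged.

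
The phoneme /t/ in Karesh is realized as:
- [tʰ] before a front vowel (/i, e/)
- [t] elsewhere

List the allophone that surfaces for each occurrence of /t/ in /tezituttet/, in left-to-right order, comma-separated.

Occurrence 1 (position 1): before a front vowel (/i, e/) → [tʰ].
Occurrence 2 (position 5): no conditioning environment matches → elsewhere allophone [t].
Occurrence 3 (position 7): no conditioning environment matches → elsewhere allophone [t].
Occurrence 4 (position 8): before a front vowel (/i, e/) → [tʰ].
Occurrence 5 (position 10): no conditioning environment matches → elsewhere allophone [t].

[tʰ], [t], [t], [tʰ], [t]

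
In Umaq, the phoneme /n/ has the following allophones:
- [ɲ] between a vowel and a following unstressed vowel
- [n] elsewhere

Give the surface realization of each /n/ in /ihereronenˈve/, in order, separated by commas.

Occurrence 1 (position 8): between a vowel and a following unstressed vowel → [ɲ].
Occurrence 2 (position 10): no conditioning environment matches → elsewhere allophone [n].

[ɲ], [n]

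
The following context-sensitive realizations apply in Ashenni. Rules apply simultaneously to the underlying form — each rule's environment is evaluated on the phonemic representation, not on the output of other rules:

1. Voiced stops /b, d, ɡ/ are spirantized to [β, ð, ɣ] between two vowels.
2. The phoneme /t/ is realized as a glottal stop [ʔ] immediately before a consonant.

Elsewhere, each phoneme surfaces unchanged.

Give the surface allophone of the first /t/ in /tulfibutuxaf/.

[t]

/t/ (word-initial): rule 2 targets it, but not immediately before a consonant → unchanged [t].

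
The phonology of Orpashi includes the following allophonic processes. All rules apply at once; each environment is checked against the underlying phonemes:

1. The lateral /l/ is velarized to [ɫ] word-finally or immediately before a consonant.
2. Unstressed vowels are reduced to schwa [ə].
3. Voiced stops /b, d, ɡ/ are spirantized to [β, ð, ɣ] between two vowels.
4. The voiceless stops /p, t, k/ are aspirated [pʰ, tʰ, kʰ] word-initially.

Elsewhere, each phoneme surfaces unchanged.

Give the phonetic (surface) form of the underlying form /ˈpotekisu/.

[ˈpʰotəkəsə]

/p/ — word-initial, word-initially — surfaces as [pʰ] (rule 4).
/o/ — between /p/ and /t/; rule 2 does not apply here → [o].
/t/ (between /o/ and /e/): rule 4 targets it, but not word-initially → unchanged [t].
Rule 2 applies to /e/ (between /t/ and /k/: in an unstressed syllable) → [ə].
/k/ (between /e/ and /i/): rule 4 targets it, but not word-initially → unchanged [k].
/i/ meets the environment for rule 2 (in an unstressed syllable) → [ə].
/s/ (between /i/ and /u/): no rule targets it → [s].
/u/ (word-final) occurs in an unstressed syllable → [ə] by rule 2.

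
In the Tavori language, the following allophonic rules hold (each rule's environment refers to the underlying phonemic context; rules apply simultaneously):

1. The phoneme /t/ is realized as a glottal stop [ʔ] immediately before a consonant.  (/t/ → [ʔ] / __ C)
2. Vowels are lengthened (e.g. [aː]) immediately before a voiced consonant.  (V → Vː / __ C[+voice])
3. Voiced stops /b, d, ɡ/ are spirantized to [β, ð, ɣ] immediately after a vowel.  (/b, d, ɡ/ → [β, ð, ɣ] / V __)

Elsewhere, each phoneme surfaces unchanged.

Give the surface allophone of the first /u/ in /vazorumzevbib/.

/u/ (between /r/ and /m/) occurs before a voiced consonant → [uː] by rule 2.

[uː]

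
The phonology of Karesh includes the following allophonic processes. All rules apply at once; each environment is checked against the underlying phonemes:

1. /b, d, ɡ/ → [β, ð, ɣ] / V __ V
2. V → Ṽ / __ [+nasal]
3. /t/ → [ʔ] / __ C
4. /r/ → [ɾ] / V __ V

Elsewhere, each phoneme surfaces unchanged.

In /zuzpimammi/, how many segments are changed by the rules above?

2

Segments that undergo a rule: /i/ → [ĩ] (rule 2); /a/ → [ã] (rule 2).
All other segments surface unchanged.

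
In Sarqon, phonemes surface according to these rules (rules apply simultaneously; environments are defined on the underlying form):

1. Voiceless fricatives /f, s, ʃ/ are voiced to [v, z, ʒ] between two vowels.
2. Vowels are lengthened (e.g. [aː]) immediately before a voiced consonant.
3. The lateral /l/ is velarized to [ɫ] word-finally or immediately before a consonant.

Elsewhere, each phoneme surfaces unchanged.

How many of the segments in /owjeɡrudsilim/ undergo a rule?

Segments that undergo a rule: /o/ → [oː] (rule 2); /e/ → [eː] (rule 2); /u/ → [uː] (rule 2); /i/ → [iː] (rule 2); /i/ → [iː] (rule 2).
All other segments surface unchanged.

5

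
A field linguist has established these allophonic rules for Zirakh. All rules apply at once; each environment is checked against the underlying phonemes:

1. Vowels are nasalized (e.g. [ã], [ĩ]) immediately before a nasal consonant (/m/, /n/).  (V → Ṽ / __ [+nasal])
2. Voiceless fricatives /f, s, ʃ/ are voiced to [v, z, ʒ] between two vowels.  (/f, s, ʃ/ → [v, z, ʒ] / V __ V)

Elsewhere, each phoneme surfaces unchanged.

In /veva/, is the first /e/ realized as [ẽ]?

/e/ (between /v/ and /v/) is in the target of rule 1 but the environment (before a nasal consonant) is not met → [e].
The actual realization is [e], not [ẽ].

No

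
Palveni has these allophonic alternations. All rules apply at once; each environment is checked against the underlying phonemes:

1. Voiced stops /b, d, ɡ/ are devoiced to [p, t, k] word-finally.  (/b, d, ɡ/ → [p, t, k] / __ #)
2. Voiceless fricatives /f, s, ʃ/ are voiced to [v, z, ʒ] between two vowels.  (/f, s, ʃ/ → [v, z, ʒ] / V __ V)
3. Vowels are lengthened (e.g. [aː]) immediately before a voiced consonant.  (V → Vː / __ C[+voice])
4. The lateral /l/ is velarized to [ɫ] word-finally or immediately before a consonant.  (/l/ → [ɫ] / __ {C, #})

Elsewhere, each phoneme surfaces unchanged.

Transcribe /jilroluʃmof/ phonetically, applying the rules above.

/j/ stays [j].
Rule 3 applies to /i/ (between /j/ and /l/: before a voiced consonant) → [iː].
/l/ (between /i/ and /r/): word-finally or immediately before a consonant, so rule 4 applies → [ɫ].
/r/ — not in any rule's target class → [r].
/o/ (between /r/ and /l/): before a voiced consonant, so rule 3 applies → [oː].
/l/ (between /o/ and /u/) fails the environment for rule 4, so it stays [l].
/u/ (between /l/ and /ʃ/): rule 3 targets it, but not before a voiced consonant → unchanged [u].
/ʃ/ — between /u/ and /m/; rule 2 does not apply here → [ʃ].
/m/ (between /ʃ/ and /o/) is unaffected → [m].
/o/ — between /m/ and /f/; rule 3 does not apply here → [o].
/f/ (word-final): rule 2 targets it, but not between two vowels → unchanged [f].

[jiːɫroːluʃmof]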